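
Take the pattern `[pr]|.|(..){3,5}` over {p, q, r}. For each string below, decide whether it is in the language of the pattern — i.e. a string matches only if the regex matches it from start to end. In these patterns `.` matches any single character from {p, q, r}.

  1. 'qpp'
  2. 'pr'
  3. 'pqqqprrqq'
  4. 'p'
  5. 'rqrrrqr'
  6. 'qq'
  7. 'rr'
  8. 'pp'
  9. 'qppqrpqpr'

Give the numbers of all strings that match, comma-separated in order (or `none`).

1. 'qpp' → no match
2. 'pr' → no match
3. 'pqqqprrqq' → no match
4. 'p' → match
5. 'rqrrrqr' → no match
6. 'qq' → no match
7. 'rr' → no match
8. 'pp' → no match
9. 'qppqrpqpr' → no match

4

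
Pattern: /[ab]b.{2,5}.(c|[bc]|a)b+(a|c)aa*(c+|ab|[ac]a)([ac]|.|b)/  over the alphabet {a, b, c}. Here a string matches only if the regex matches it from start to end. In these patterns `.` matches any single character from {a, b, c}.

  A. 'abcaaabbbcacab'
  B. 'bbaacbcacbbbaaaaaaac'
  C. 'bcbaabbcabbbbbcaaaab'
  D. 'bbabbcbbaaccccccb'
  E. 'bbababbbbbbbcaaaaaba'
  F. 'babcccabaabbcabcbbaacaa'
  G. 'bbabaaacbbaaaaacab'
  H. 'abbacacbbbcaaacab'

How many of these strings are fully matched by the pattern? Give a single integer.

A → match
B → match
C → no match
D → match
E → match
F → no match
G → match
H → match
Total matched: 6

6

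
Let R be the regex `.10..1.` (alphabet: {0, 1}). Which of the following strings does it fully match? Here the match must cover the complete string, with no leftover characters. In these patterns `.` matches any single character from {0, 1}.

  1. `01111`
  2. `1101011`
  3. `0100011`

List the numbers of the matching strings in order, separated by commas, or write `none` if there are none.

2, 3

1 → no match
2 → match
3 → match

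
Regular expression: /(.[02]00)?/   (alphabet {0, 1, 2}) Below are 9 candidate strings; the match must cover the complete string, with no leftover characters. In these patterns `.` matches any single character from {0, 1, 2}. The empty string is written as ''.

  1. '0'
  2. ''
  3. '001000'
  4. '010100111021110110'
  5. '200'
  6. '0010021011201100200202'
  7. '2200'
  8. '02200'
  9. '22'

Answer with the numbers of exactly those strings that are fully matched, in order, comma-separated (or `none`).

2, 7

1 → no match
2 → match
3 → no match
4 → no match
5 → no match
6 → no match
7 → match
8 → no match
9 → no match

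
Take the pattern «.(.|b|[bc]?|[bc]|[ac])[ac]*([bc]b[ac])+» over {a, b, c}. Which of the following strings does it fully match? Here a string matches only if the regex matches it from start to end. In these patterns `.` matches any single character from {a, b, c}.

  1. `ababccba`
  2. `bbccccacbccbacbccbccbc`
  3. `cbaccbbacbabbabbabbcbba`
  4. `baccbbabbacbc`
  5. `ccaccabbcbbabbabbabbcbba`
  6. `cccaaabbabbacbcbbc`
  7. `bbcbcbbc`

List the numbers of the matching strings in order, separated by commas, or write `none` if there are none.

2, 3, 4, 5, 6, 7

1 → no match
2 → match
3 → match
4 → match
5 → match
6 → match
7 → match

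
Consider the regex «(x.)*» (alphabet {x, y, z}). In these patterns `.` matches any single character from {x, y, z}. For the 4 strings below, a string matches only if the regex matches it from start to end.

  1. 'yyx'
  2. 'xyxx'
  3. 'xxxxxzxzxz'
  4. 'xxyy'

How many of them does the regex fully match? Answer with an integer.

2

1. 'yyx' → no match
2. 'xyxx' → match
3. 'xxxxxzxzxz' → match
4. 'xxyy' → no match
Total matched: 2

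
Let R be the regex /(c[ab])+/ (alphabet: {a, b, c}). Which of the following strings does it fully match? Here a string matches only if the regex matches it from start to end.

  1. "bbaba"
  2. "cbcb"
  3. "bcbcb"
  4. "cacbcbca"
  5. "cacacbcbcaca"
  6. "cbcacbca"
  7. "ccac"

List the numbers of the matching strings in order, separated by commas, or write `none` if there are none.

1 → no match — must start with "c"
2 → match
3 → no match — must start with "c"
4 → match
5 → match
6 → match
7 → no match

2, 4, 5, 6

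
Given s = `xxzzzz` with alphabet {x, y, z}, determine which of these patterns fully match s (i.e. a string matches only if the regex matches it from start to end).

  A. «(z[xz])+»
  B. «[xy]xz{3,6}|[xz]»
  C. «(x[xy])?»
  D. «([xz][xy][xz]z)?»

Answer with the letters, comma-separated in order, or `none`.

B

A → no match — must start with `z`
B → match
C → no match
D → no match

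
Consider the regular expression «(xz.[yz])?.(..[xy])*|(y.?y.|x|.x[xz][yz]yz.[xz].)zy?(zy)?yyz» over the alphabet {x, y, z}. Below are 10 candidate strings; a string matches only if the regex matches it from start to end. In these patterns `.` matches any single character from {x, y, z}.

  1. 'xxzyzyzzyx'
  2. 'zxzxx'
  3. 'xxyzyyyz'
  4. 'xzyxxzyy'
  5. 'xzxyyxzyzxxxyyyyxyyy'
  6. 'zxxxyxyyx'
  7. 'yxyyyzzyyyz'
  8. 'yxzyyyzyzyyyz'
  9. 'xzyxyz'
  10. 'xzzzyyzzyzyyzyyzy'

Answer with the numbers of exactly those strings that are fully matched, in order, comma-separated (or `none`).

1 → no match
2 → no match
3 → no match
4 → no match
5 → match
6 → no match
7 → no match
8 → no match
9 → no match
10 → no match

5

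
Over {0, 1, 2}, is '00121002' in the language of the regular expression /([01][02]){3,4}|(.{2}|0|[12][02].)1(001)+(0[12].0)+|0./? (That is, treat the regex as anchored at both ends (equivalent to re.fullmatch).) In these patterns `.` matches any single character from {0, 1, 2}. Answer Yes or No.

Yes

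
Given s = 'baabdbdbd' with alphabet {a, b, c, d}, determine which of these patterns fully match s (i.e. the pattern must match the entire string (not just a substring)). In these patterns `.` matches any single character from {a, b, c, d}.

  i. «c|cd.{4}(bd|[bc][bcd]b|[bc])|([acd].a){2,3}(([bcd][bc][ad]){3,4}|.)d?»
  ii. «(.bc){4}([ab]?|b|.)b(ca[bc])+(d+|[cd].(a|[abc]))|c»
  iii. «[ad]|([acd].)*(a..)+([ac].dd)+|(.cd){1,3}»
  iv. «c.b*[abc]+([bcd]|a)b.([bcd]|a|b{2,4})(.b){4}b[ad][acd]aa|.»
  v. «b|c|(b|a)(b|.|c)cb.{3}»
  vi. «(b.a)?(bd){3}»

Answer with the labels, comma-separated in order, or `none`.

i → no match
ii → no match
iii → no match
iv → no match
v → no match
vi → match

vi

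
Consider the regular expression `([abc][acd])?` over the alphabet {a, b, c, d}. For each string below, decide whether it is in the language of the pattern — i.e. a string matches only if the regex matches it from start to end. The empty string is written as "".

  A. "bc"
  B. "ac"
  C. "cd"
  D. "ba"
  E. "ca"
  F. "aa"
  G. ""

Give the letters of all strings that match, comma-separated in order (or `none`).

A. "bc" → match
B. "ac" → match
C. "cd" → match
D. "ba" → match
E. "ca" → match
F. "aa" → match
G. "" → match

A, B, C, D, E, F, G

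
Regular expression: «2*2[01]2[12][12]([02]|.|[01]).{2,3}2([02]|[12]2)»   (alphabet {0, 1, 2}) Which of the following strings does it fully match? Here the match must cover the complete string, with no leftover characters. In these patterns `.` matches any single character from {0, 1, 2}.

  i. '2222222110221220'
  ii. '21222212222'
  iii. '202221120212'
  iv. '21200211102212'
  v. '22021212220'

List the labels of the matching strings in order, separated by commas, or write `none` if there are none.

ii, iii, v

i → no match
ii. '21222212222' → match
iii. '202221120212' → match
iv → no match
v. '22021212220' → match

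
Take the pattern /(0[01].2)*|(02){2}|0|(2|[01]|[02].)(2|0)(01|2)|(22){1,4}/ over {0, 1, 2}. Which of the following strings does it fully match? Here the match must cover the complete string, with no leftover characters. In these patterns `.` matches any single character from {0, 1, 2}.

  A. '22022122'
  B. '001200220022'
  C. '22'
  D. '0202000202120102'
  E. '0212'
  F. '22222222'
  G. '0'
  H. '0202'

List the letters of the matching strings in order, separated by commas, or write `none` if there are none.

B, C, F, G, H

A. '22022122' → no match
B. '001200220022' → match
C. '22' → match
D → no match
E. '0212' → no match
F. '22222222' → match
G. '0' → match
H. '0202' → match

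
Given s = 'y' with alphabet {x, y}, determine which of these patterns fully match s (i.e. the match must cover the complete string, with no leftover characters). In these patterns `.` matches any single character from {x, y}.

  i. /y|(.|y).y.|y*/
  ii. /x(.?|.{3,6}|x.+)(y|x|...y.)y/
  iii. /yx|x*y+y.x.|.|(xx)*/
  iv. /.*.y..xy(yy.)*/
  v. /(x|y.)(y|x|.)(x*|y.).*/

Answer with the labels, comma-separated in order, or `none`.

i, iii

i → match
ii → no match — must start with 'x'
iii → match
iv → no match
v → no match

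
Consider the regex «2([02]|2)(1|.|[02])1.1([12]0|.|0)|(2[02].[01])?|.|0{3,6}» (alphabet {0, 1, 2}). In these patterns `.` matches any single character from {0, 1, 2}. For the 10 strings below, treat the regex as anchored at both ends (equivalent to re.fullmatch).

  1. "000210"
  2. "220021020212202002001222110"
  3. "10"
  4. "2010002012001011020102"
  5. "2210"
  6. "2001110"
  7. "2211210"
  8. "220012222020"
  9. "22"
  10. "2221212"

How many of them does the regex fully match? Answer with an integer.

1 → no match
2 → no match
3 → no match
4 → no match
5 → match
6 → match
7 → match
8 → no match
9 → no match
10 → match
Total matched: 4

4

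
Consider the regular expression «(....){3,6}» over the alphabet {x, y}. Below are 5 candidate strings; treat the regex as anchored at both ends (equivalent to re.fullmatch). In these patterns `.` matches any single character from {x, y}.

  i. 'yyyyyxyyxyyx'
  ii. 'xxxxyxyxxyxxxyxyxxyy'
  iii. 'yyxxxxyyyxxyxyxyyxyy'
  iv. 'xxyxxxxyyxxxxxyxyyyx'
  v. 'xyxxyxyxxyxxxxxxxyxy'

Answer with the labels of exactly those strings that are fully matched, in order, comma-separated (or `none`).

i → match
ii → match
iii → match
iv → match
v → match

i, ii, iii, iv, v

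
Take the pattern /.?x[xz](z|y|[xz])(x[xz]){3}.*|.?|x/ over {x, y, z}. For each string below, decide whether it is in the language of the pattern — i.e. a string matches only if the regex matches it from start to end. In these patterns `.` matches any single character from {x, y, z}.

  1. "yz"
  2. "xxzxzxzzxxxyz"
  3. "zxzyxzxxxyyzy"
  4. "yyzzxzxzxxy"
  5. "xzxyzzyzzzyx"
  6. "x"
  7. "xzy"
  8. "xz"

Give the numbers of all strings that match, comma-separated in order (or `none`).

6

1 → no match
2 → no match
3 → no match
4 → no match
5 → no match
6 → match
7 → no match
8 → no match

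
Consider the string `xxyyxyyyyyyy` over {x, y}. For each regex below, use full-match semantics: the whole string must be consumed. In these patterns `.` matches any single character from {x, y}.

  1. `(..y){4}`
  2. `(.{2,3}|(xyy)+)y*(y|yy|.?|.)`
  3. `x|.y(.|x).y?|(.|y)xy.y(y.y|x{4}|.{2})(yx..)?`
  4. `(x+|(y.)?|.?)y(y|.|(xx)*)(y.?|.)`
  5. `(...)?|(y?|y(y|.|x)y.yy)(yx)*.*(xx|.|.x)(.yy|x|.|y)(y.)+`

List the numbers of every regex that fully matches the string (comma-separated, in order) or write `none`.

1 → match
2 → no match
3 → no match
4 → no match
5 → match

1, 5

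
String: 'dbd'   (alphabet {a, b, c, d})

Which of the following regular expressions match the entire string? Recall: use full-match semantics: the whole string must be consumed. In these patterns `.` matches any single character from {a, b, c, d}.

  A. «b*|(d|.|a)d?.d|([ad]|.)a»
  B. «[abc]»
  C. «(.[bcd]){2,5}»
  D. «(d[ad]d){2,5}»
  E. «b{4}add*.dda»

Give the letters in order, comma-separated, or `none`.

A

A → match
B → no match
C → no match
D → no match
E → no match — must start with 'b'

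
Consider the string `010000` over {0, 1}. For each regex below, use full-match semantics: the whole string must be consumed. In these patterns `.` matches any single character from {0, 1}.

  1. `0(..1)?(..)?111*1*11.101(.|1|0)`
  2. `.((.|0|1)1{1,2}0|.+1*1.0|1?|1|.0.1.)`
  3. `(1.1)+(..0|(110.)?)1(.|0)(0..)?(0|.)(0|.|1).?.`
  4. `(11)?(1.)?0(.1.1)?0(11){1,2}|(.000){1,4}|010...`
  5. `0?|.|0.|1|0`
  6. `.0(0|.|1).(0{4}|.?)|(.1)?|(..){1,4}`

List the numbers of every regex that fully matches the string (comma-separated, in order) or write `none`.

4, 6

1 → no match
2 → no match
3 → no match — must start with `1`
4 → match
5 → no match
6 → match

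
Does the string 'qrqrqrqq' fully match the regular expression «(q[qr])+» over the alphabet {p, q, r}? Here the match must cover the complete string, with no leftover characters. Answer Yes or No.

Yes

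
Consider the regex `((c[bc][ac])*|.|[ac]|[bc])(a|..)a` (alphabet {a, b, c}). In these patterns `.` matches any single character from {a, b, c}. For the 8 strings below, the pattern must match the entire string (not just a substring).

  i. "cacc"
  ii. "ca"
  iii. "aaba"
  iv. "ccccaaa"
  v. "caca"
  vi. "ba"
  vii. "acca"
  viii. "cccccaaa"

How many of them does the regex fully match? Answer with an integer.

4

i. "cacc" → no match — must end with "a"
ii. "ca" → no match
iii. "aaba" → match
iv. "ccccaaa" → no match
v. "caca" → match
vi. "ba" → no match
vii. "acca" → match
viii. "cccccaaa" → match
Total matched: 4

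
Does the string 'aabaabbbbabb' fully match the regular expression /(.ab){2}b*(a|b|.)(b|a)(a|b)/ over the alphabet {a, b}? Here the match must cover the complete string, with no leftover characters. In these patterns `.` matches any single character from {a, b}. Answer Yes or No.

Yes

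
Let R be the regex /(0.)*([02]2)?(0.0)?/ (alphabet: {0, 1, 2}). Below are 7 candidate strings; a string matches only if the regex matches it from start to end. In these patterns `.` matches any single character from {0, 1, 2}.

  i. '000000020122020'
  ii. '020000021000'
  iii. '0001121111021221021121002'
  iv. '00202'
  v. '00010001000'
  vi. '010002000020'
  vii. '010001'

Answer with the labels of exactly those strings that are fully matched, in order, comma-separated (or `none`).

i → match
ii → no match
iii → no match
iv → no match
v → match
vi → no match
vii → match

i, v, vii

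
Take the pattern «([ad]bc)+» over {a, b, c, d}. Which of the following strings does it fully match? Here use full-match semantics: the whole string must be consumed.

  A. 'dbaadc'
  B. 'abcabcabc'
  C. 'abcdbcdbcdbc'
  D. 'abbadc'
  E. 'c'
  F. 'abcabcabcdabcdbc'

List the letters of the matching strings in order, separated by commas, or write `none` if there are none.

A → no match — must end with 'bc'
B → match
C → match
D → no match — must end with 'bc'
E → no match — must end with 'bc'
F → no match

B, C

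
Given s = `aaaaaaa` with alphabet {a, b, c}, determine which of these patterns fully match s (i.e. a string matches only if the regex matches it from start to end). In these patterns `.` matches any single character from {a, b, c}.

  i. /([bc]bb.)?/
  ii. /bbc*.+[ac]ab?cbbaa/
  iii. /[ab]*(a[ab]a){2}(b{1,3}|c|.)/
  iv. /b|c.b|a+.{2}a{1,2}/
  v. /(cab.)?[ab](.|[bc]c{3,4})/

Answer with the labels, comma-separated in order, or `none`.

iii, iv

i → no match
ii → no match — must start with `bb`
iii → match
iv → match
v → no match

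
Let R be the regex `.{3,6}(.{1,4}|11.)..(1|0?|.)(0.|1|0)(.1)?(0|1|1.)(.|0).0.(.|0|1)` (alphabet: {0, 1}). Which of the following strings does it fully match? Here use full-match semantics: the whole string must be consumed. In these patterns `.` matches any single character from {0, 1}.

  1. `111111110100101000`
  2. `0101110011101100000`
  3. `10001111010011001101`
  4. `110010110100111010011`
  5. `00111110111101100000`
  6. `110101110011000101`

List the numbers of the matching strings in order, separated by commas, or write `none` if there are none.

1, 2, 4, 5

1 → match
2 → match
3 → no match
4 → match
5 → match
6 → no match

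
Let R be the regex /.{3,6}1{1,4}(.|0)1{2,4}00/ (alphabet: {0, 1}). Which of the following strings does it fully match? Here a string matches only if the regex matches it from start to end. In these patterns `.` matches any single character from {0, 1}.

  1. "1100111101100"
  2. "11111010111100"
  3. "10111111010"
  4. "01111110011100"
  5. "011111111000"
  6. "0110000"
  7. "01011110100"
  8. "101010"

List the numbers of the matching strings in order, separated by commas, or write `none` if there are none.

1 → match
2 → match
3. "10111111010" → no match — must end with "100"
4 → no match
5. "011111111000" → no match — must end with "100"
6. "0110000" → no match — must end with "100"
7. "01011110100" → no match
8. "101010" → no match — must end with "100"

1, 2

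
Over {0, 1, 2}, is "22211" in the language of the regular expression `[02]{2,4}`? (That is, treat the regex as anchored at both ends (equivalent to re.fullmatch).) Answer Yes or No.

No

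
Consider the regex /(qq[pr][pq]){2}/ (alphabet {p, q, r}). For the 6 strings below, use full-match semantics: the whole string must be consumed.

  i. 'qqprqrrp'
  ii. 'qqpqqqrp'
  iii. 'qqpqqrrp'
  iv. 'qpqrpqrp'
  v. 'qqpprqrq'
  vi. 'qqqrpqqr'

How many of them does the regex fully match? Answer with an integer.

i → no match
ii → match
iii → no match
iv → no match — must start with 'qq'
v → no match
vi → no match
Total matched: 1

1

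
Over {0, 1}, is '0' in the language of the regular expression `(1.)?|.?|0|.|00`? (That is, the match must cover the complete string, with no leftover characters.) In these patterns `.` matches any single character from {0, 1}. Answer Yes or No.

Yes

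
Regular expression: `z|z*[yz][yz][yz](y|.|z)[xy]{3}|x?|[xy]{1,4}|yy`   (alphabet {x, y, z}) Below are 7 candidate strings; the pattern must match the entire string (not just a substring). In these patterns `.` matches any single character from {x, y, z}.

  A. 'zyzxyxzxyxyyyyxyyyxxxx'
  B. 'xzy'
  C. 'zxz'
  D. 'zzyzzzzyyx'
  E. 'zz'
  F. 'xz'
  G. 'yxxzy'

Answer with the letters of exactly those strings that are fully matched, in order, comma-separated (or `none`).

A → no match
B → no match
C → no match
D → no match
E → no match
F → no match
G → no match

none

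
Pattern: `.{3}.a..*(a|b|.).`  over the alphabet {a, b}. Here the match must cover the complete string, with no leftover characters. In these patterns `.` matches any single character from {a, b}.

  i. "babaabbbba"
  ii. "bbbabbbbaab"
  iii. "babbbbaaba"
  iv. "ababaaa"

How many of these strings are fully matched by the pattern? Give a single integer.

1

i. "babaabbbba" → match
ii. "bbbabbbbaab" → no match
iii. "babbbbaaba" → no match
iv. "ababaaa" → no match
Total matched: 1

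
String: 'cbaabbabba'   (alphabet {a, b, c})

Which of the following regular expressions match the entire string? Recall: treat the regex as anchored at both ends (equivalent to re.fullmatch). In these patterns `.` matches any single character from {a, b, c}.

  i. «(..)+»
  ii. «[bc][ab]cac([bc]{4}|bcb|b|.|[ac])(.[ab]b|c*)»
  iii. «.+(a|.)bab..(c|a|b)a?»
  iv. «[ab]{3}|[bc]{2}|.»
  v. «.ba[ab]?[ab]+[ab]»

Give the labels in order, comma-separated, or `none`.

i, v

i → match
ii → no match
iii → no match
iv → no match
v → match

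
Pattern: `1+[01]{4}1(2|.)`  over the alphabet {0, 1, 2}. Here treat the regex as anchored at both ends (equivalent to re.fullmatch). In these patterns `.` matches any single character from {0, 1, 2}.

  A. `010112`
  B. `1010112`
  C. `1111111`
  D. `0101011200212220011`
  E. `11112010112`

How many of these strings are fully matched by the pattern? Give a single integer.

2

A → no match — must start with `1`
B → match
C → match
D → no match — must start with `1`
E → no match
Total matched: 2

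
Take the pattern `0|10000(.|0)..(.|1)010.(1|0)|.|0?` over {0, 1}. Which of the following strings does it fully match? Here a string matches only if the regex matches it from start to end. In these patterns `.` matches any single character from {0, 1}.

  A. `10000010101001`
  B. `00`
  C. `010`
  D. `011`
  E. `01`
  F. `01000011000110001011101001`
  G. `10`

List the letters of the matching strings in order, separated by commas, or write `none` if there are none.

A

A → match
B. `00` → no match
C. `010` → no match
D. `011` → no match
E. `01` → no match
F → no match
G. `10` → no match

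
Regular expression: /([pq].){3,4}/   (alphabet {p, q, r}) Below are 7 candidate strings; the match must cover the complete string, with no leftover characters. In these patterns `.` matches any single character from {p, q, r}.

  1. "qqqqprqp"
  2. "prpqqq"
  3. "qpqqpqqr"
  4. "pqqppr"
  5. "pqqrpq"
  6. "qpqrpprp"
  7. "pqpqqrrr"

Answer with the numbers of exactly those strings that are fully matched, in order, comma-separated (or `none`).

1, 2, 3, 4, 5

1 → match
2 → match
3 → match
4 → match
5 → match
6 → no match
7 → no match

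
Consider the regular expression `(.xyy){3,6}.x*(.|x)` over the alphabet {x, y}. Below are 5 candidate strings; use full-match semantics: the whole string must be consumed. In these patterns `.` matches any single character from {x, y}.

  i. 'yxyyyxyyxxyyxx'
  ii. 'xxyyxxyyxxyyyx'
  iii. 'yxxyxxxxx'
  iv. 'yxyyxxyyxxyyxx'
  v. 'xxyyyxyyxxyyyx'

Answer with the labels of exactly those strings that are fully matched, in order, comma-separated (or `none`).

i → match
ii → match
iii. 'yxxyxxxxx' → no match
iv → match
v → match

i, ii, iv, v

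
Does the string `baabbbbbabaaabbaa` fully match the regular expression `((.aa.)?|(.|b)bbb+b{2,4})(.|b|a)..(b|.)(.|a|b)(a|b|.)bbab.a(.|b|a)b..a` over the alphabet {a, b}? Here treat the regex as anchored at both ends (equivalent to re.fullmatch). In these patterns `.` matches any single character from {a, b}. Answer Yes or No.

Yes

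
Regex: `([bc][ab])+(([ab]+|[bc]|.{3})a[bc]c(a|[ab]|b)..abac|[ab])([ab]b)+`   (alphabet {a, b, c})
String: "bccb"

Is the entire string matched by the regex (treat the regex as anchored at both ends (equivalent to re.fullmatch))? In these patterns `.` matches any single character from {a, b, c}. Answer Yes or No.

No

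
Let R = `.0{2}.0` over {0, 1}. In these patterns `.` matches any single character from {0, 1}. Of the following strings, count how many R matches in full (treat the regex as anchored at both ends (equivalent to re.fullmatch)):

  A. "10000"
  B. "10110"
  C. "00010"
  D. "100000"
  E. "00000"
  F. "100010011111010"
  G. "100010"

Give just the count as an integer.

A → match
B → no match
C → match
D → no match
E → match
F → no match
G → no match
Total matched: 3

3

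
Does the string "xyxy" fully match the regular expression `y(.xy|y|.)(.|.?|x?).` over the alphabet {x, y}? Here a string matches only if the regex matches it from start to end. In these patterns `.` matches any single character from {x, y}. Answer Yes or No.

No

Every match must start with "y", but "xyxy" does not.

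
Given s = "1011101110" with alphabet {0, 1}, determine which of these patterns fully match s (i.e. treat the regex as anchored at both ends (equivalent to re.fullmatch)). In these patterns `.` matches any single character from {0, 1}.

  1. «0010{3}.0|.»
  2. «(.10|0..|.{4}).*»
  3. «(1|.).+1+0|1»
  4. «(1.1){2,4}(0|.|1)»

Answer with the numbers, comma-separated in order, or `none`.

2, 3

1 → no match
2 → match
3 → match
4 → no match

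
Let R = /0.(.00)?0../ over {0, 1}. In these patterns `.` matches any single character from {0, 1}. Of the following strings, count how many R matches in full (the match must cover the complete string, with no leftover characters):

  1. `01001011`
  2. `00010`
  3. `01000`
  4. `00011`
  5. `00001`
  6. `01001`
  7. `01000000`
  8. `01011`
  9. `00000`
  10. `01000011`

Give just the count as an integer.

9

1. `01001011` → no match
2. `00010` → match
3. `01000` → match
4. `00011` → match
5. `00001` → match
6. `01001` → match
7. `01000000` → match
8. `01011` → match
9. `00000` → match
10. `01000011` → match
Total matched: 9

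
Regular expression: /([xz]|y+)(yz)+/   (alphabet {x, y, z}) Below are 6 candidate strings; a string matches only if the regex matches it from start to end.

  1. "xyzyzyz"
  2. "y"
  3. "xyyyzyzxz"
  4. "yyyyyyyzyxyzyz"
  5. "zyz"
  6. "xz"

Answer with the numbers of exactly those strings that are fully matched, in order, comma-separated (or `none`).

1 → match
2 → no match — must end with "yz"
3 → no match — must end with "yz"
4 → no match
5 → match
6 → no match — must end with "yz"

1, 5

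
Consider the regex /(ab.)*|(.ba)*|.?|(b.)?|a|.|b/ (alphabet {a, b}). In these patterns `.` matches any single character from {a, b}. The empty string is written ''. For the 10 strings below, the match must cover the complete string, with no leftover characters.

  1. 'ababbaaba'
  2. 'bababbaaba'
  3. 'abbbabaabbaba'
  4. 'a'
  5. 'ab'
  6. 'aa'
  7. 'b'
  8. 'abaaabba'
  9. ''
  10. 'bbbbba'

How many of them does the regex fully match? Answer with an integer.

4

1 → match
2 → no match
3 → no match
4 → match
5 → no match
6 → no match
7 → match
8 → no match
9 → match
10 → no match
Total matched: 4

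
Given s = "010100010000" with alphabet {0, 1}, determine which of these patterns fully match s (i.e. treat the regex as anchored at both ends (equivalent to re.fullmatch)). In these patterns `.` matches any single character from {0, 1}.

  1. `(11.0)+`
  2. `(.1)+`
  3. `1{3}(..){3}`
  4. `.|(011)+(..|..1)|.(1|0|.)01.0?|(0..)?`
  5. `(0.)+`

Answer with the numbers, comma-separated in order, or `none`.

1 → no match — must start with "11"
2 → no match — must end with "1"
3 → no match — must start with "1"
4 → no match
5 → match

5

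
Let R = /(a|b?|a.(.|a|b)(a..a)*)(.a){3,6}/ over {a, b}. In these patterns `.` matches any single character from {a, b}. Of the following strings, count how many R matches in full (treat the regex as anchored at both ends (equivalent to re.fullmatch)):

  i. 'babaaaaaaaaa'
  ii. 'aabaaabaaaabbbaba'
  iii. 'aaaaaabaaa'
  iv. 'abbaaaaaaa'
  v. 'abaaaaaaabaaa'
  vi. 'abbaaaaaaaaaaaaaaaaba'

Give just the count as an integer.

4

i → match
ii → no match
iii → match
iv → no match
v → match
vi → match
Total matched: 4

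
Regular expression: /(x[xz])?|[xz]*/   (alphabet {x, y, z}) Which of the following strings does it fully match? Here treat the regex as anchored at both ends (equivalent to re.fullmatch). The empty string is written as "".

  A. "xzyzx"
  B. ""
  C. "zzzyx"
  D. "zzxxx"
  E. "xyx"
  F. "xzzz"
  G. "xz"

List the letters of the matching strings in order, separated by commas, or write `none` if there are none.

A → no match
B → match
C → no match
D → match
E → no match
F → match
G → match

B, D, F, G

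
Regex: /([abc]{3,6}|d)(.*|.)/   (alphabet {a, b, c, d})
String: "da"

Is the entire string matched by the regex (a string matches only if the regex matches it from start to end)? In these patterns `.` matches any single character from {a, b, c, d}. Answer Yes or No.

Yes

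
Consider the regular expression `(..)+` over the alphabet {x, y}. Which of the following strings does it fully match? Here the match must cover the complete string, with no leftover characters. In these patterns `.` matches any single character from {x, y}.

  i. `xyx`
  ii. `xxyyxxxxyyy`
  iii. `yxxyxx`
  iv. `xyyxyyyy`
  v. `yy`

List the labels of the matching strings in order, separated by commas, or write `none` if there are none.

iii, iv, v

i → no match
ii → no match
iii → match
iv → match
v → match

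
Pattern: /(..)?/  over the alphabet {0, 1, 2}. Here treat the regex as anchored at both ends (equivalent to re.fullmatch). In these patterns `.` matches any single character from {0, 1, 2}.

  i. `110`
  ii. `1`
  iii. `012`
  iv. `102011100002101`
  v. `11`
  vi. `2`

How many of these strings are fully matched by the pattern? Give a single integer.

i → no match
ii → no match
iii → no match
iv → no match
v → match
vi → no match
Total matched: 1

1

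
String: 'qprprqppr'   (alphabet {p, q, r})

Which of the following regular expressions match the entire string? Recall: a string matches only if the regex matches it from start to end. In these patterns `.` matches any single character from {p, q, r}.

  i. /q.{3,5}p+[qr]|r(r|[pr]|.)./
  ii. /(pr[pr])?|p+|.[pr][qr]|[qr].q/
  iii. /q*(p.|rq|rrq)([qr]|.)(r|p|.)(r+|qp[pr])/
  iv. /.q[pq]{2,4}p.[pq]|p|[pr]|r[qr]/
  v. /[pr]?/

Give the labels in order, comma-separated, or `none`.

i

i → match
ii → no match
iii → no match
iv → no match
v → no match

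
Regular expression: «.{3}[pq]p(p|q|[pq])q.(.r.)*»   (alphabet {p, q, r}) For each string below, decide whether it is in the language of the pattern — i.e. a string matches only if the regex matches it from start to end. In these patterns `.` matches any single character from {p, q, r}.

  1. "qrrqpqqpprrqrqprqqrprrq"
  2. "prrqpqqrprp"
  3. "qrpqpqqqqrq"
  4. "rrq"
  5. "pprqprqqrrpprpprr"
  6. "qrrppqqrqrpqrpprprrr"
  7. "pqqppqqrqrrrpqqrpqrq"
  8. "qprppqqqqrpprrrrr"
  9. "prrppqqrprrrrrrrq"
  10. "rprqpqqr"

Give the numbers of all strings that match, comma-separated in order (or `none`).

1 → match
2 → match
3 → match
4 → no match
5 → no match
6 → match
7 → no match
8 → match
9 → match
10 → match

1, 2, 3, 6, 8, 9, 10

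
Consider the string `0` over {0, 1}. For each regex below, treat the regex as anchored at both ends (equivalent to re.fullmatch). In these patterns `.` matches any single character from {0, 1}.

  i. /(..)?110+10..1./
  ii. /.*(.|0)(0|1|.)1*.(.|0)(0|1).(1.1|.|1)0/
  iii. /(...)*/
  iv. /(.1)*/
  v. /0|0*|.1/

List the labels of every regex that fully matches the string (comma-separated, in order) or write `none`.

i → no match
ii → no match
iii → no match
iv → no match
v → match

v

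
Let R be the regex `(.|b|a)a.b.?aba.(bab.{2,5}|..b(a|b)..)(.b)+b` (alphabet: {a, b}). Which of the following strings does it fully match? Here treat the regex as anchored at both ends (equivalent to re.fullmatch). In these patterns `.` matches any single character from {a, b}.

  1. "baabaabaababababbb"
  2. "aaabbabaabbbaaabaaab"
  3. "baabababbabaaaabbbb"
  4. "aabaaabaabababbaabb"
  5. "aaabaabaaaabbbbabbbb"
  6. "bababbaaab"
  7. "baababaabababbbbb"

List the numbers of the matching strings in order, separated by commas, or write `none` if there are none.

1 → match
2 → no match — must end with "bb"
3 → match
4 → no match
5 → match
6 → no match — must end with "bb"
7 → match

1, 3, 5, 7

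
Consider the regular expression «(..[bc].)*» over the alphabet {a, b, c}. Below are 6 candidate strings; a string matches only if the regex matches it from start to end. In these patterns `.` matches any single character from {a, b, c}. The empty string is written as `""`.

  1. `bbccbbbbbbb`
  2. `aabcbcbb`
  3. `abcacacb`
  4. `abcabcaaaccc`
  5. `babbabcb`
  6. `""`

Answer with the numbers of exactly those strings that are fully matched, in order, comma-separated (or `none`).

1 → no match
2 → match
3 → match
4 → no match
5 → match
6 → match

2, 3, 5, 6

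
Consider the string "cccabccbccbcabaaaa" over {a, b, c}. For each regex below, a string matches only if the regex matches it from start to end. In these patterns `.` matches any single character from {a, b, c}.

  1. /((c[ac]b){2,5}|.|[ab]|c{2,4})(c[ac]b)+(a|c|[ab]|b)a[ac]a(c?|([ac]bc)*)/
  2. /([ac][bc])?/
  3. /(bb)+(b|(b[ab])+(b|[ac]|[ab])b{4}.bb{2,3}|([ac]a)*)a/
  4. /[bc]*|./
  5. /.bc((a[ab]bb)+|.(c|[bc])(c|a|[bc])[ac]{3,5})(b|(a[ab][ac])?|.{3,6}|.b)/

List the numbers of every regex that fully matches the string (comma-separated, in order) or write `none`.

1

1 → match
2 → no match
3 → no match — must start with "bb"
4 → no match
5 → no match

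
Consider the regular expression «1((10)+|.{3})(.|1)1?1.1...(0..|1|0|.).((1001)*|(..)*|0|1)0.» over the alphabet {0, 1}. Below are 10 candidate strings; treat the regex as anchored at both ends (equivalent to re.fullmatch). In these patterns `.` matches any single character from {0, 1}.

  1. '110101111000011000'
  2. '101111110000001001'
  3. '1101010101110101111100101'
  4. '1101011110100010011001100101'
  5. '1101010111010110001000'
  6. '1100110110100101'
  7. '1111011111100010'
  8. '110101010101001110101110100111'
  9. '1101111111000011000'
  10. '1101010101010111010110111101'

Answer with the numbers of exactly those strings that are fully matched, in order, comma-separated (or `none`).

1, 2, 3, 4, 5, 6, 9, 10

1 → match
2 → match
3 → match
4 → match
5 → match
6 → match
7 → no match
8 → no match
9 → match
10 → match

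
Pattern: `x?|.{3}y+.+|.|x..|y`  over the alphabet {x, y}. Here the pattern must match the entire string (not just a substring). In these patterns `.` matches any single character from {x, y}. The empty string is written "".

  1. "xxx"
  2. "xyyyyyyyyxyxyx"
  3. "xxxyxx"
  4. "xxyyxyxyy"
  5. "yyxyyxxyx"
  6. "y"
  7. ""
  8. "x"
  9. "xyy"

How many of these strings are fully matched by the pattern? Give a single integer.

9

1 → match
2 → match
3 → match
4 → match
5 → match
6 → match
7 → match
8 → match
9 → match
Total matched: 9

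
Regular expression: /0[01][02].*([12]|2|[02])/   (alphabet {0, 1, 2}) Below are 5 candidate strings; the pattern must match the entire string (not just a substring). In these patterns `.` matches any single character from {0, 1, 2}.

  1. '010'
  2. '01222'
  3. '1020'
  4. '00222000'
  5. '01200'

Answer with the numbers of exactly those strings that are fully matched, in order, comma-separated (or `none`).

2, 4, 5

1. '010' → no match
2. '01222' → match
3. '1020' → no match — must start with '0'
4. '00222000' → match
5. '01200' → match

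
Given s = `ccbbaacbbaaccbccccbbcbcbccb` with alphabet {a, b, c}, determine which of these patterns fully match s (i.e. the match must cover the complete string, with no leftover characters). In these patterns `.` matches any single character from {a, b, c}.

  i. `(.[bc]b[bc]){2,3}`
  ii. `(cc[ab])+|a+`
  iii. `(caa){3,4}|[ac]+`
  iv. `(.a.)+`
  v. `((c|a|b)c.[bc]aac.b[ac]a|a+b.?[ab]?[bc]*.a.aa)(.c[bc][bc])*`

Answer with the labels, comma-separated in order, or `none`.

i → no match
ii → no match
iii → no match
iv → no match
v → match

v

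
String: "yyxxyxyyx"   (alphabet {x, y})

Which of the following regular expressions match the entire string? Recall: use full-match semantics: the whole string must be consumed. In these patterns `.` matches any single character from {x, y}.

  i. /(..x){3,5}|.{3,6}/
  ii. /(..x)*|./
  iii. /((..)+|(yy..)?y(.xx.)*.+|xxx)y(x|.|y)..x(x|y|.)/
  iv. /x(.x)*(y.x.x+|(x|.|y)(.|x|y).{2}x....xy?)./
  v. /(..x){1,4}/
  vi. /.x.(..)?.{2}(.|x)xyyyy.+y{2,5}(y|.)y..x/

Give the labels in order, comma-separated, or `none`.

i, ii, v

i → match
ii → match
iii → no match
iv → no match — must start with "x"
v → match
vi → no match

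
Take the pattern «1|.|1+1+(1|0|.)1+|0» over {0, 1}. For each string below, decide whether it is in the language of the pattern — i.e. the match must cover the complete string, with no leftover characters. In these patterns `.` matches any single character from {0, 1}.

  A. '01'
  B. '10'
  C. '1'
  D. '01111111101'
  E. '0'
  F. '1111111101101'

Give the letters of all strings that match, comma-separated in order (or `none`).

C, E

A. '01' → no match
B. '10' → no match
C. '1' → match
D. '01111111101' → no match
E. '0' → match
F → no match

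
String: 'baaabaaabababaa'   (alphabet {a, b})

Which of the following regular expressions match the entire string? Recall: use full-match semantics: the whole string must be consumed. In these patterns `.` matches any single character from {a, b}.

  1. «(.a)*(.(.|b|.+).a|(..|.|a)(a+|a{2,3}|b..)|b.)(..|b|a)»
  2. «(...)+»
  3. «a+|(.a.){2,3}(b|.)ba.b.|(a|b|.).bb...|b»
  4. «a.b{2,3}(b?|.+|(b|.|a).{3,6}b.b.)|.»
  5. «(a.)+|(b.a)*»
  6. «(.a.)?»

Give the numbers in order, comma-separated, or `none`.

1 → match
2 → match
3 → no match
4 → no match
5 → no match
6 → no match

1, 2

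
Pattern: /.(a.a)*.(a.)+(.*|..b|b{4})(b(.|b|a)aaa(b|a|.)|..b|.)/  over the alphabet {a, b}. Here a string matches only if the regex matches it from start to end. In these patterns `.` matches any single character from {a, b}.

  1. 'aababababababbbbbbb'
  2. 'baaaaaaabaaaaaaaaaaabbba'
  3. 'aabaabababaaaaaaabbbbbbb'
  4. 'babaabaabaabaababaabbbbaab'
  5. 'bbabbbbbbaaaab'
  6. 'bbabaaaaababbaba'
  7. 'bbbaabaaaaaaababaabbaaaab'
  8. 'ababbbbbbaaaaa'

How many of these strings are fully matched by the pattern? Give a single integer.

7

1 → match
2 → match
3 → match
4 → match
5 → match
6 → match
7 → no match
8 → match
Total matched: 7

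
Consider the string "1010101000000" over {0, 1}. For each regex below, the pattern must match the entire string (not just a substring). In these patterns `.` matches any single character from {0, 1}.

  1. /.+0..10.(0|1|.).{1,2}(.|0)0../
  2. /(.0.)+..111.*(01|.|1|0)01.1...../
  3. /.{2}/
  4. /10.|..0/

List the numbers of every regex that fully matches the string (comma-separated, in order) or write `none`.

1 → match
2 → no match
3 → no match
4 → no match

1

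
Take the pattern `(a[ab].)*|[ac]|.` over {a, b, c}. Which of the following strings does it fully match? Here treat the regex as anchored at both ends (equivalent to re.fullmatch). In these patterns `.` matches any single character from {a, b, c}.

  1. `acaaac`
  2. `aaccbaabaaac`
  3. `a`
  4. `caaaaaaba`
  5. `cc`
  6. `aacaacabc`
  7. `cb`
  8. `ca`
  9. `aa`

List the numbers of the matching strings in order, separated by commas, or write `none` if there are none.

3, 6

1 → no match
2 → no match
3 → match
4 → no match
5 → no match
6 → match
7 → no match
8 → no match
9 → no match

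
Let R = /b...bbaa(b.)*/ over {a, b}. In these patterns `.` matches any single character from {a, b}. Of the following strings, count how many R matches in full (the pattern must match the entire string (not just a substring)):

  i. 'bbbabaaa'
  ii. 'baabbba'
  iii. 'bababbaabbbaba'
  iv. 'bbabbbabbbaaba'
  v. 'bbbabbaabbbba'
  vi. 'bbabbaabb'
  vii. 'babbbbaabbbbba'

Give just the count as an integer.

2

i → no match
ii → no match
iii → match
iv → no match
v → no match
vi → no match
vii → match
Total matched: 2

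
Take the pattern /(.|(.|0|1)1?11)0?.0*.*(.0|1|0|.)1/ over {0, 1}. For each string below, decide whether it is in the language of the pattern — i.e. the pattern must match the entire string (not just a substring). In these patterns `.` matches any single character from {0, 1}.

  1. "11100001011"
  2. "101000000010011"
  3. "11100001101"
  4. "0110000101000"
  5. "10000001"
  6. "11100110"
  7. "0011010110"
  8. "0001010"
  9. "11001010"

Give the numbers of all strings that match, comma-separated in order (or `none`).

1 → match
2 → match
3 → match
4 → no match — must end with "1"
5 → match
6 → no match — must end with "1"
7 → no match — must end with "1"
8 → no match — must end with "1"
9 → no match — must end with "1"

1, 2, 3, 5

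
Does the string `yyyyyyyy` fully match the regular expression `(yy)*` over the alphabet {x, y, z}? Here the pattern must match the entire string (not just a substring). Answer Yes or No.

Yes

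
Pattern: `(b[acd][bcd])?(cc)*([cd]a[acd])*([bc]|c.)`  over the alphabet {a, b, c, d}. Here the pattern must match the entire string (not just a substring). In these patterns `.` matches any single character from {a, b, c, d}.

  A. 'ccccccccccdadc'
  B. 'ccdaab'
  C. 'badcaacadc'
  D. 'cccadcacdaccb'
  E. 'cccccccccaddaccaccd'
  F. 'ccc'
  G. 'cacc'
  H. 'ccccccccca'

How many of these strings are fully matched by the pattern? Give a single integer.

8

A → match
B → match
C → match
D → match
E → match
F → match
G → match
H → match
Total matched: 8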